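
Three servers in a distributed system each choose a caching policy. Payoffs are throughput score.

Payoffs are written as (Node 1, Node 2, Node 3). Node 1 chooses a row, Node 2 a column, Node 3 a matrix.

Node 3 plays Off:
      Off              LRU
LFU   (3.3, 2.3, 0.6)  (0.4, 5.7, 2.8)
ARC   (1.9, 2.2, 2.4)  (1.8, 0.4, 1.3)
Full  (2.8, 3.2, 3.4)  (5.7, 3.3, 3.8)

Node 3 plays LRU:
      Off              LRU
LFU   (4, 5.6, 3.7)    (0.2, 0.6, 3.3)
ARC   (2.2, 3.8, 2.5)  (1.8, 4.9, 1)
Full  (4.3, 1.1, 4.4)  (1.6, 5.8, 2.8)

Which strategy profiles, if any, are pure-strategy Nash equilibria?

Pure NE: (Full, LRU, Off)

Node 1 against (Off, Off): payoffs 3.3, 1.9, 2.8 → best response LFU.
Node 1 against (Off, LRU): payoffs 4, 2.2, 4.3 → best response Full.
Node 1 against (LRU, Off): payoffs 0.4, 1.8, 5.7 → best response Full.
Node 1 against (LRU, LRU): payoffs 0.2, 1.8, 1.6 → best response ARC.
Node 2 against (LFU, Off): payoffs 2.3, 5.7 → best response LRU.
Node 2 against (LFU, LRU): payoffs 5.6, 0.6 → best response Off.
Node 2 against (ARC, Off): payoffs 2.2, 0.4 → best response Off.
Node 2 against (ARC, LRU): payoffs 3.8, 4.9 → best response LRU.
Node 2 against (Full, Off): payoffs 3.2, 3.3 → best response LRU.
Node 2 against (Full, LRU): payoffs 1.1, 5.8 → best response LRU.
Node 3 against (LFU, Off): payoffs 0.6, 3.7 → best response LRU.
Node 3 against (LFU, LRU): payoffs 2.8, 3.3 → best response LRU.
Node 3 against (ARC, Off): payoffs 2.4, 2.5 → best response LRU.
Node 3 against (ARC, LRU): payoffs 1.3, 1 → best response Off.
Node 3 against (Full, Off): payoffs 3.4, 4.4 → best response LRU.
Node 3 against (Full, LRU): payoffs 3.8, 2.8 → best response Off.
Mutual best responses: (Full, LRU, Off).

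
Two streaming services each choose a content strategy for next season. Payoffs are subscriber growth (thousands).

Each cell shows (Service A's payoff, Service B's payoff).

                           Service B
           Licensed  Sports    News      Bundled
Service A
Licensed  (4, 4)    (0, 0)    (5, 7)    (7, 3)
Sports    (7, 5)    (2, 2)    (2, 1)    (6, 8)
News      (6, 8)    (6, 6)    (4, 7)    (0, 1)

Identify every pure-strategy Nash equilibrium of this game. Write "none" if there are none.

(Licensed, News)

Mark each player's best response to every combination of opponents' strategies; a profile where every player is best-responding is a pure Nash equilibrium.
Service A against Licensed: payoffs 4, 7, 6 → best response Sports.
Service A against Sports: payoffs 0, 2, 6 → best response News.
Service A against News: payoffs 5, 2, 4 → best response Licensed.
Service A against Bundled: payoffs 7, 6, 0 → best response Licensed.
Service B against Licensed: payoffs 4, 0, 7, 3 → best response News.
Service B against Sports: payoffs 5, 2, 1, 8 → best response Bundled.
Service B against News: payoffs 8, 6, 7, 1 → best response Licensed.
Mutual best responses: (Licensed, News).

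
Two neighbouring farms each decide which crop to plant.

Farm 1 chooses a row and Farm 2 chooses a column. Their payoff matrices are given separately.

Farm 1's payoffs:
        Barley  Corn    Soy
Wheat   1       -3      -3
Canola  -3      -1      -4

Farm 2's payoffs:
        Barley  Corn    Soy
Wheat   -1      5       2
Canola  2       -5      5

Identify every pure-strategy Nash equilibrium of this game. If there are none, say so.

Farm 1 against Barley: payoffs 1, -3 → best response Wheat.
Farm 1 against Corn: payoffs -3, -1 → best response Canola.
Farm 1 against Soy: payoffs -3, -4 → best response Wheat.
Farm 2 against Wheat: payoffs -1, 5, 2 → best response Corn.
Farm 2 against Canola: payoffs 2, -5, 5 → best response Soy.
No profile is a mutual best response for all players.

This game has no pure Nash equilibrium.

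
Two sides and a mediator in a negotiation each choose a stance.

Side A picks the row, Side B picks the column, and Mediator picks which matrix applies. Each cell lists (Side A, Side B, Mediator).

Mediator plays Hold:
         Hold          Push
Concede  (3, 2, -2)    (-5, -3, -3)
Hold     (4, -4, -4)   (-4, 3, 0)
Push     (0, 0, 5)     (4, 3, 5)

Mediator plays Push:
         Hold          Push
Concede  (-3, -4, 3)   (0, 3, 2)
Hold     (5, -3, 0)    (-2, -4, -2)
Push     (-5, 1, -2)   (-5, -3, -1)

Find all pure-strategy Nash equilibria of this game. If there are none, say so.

The pure Nash equilibria are (Concede, Push, Push); (Hold, Hold, Push); (Push, Push, Hold).

Mark each player's best response to every combination of opponents' strategies; a profile where every player is best-responding is a pure Nash equilibrium.
Side A against (Hold, Hold): payoffs 3, 4, 0 → best response Hold.
Side A against (Hold, Push): payoffs -3, 5, -5 → best response Hold.
Side A against (Push, Hold): payoffs -5, -4, 4 → best response Push.
Side A against (Push, Push): payoffs 0, -2, -5 → best response Concede.
Side B against (Concede, Hold): payoffs 2, -3 → best response Hold.
Side B against (Concede, Push): payoffs -4, 3 → best response Push.
Side B against (Hold, Hold): payoffs -4, 3 → best response Push.
Side B against (Hold, Push): payoffs -3, -4 → best response Hold.
Side B against (Push, Hold): payoffs 0, 3 → best response Push.
Side B against (Push, Push): payoffs 1, -3 → best response Hold.
Mediator against (Concede, Hold): payoffs -2, 3 → best response Push.
Mediator against (Concede, Push): payoffs -3, 2 → best response Push.
Mediator against (Hold, Hold): payoffs -4, 0 → best response Push.
Mediator against (Hold, Push): payoffs 0, -2 → best response Hold.
Mediator against (Push, Hold): payoffs 5, -2 → best response Hold.
Mediator against (Push, Push): payoffs 5, -1 → best response Hold.
Mutual best responses: (Concede, Push, Push); (Hold, Hold, Push); (Push, Push, Hold).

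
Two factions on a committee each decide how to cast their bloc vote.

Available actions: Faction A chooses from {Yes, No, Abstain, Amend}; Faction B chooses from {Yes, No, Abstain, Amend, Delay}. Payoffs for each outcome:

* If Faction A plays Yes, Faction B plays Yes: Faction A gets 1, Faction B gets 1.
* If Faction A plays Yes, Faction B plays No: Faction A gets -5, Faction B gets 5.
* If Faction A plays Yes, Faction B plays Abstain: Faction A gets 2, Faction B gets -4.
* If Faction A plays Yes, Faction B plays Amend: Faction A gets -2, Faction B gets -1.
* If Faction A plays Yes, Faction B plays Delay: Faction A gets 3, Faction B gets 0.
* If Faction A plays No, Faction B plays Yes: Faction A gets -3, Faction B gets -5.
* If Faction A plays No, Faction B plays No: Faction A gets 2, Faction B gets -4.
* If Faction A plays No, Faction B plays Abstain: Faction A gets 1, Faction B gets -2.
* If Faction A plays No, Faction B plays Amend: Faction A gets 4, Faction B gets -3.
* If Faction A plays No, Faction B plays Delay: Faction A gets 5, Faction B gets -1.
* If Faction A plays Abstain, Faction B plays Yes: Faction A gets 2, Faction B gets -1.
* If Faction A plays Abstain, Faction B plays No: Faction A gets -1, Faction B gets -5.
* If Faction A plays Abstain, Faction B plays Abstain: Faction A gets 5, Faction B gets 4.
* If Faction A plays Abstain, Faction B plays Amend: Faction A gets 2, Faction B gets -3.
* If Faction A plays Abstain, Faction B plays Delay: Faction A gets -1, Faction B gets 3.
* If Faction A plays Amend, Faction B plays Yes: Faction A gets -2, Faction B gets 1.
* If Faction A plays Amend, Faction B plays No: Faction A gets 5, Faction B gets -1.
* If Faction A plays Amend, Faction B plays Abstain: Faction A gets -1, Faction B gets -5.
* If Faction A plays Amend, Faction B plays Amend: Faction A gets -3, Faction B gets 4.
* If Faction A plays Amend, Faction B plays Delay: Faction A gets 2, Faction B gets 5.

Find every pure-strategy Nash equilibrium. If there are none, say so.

The pure Nash equilibria are (No, Delay) and (Abstain, Abstain).

Mark each player's best response to every combination of opponents' strategies; a profile where every player is best-responding is a pure Nash equilibrium.
Faction A against Yes: payoffs 1, -3, 2, -2 → best response Abstain.
Faction A against No: payoffs -5, 2, -1, 5 → best response Amend.
Faction A against Abstain: payoffs 2, 1, 5, -1 → best response Abstain.
Faction A against Amend: payoffs -2, 4, 2, -3 → best response No.
Faction A against Delay: payoffs 3, 5, -1, 2 → best response No.
Faction B against Yes: payoffs 1, 5, -4, -1, 0 → best response No.
Faction B against No: payoffs -5, -4, -2, -3, -1 → best response Delay.
Faction B against Abstain: payoffs -1, -5, 4, -3, 3 → best response Abstain.
Faction B against Amend: payoffs 1, -1, -5, 4, 5 → best response Delay.
Mutual best responses: (No, Delay); (Abstain, Abstain).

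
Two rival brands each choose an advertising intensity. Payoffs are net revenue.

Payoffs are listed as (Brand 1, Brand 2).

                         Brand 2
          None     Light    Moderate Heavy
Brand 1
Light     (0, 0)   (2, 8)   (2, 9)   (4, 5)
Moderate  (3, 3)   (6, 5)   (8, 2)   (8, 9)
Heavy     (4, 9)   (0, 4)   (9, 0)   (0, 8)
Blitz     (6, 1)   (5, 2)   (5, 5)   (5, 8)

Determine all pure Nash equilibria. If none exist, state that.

Pure NE: (Moderate, Heavy)

Check each profile: it is a Nash equilibrium iff no player can strictly gain by switching unilaterally.
(Light, None): Brand 1 can switch to Moderate (0 → 3). Not NE.
(Light, Light): Brand 1 can switch to Moderate (2 → 6). Not NE.
(Light, Moderate): Brand 1 can switch to Moderate (2 → 8). Not NE.
(Light, Heavy): Brand 1 can switch to Moderate (4 → 8). Not NE.
(Moderate, None): Brand 1 can switch to Heavy (3 → 4). Not NE.
(Moderate, Light): Brand 2 can switch to Heavy (5 → 9). Not NE.
(Moderate, Moderate): Brand 1 can switch to Heavy (8 → 9). Not NE.
(Moderate, Heavy): Brand 1 gets 8, best alternative 5; Brand 2 gets 9, best alternative 5. No profitable deviation — NE.
(Heavy, None): Brand 1 can switch to Blitz (4 → 6). Not NE.
(Heavy, Light): Brand 1 can switch to Light (0 → 2). Not NE.
(Heavy, Moderate): Brand 2 can switch to None (0 → 9). Not NE.
(The remaining 5 profiles each have a profitable deviation by the same check.)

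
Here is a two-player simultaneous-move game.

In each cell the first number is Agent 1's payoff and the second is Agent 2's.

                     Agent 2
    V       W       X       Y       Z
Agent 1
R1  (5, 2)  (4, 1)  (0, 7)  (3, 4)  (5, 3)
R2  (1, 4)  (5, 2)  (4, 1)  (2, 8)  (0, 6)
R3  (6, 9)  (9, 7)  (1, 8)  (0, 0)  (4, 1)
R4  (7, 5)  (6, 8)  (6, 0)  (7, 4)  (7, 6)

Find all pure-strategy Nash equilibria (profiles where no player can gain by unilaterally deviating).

Mark each player's best response to every combination of opponents' strategies; a profile where every player is best-responding is a pure Nash equilibrium.
Agent 1 against V: payoffs 5, 1, 6, 7 → best response R4.
Agent 1 against W: payoffs 4, 5, 9, 6 → best response R3.
Agent 1 against X: payoffs 0, 4, 1, 6 → best response R4.
Agent 1 against Y: payoffs 3, 2, 0, 7 → best response R4.
Agent 1 against Z: payoffs 5, 0, 4, 7 → best response R4.
Agent 2 against R1: payoffs 2, 1, 7, 4, 3 → best response X.
Agent 2 against R2: payoffs 4, 2, 1, 8, 6 → best response Y.
Agent 2 against R3: payoffs 9, 7, 8, 0, 1 → best response V.
Agent 2 against R4: payoffs 5, 8, 0, 4, 6 → best response W.
No profile is a mutual best response for all players.

There is no pure-strategy Nash equilibrium.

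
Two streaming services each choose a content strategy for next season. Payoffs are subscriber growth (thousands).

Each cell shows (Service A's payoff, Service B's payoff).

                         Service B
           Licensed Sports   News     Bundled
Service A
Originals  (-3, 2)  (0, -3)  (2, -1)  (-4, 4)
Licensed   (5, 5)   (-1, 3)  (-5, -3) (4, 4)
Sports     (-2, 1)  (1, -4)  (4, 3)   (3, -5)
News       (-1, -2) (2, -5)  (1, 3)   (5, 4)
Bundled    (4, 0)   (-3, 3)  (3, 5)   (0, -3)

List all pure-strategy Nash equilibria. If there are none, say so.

(Licensed, Licensed), (Sports, News), (News, Bundled)

For each strategy profile, look for a profitable unilateral deviation.
(Originals, Licensed): Service A can switch to Licensed (-3 → 5). Not NE.
(Originals, Sports): Service A can switch to Sports (0 → 1). Not NE.
(Originals, News): Service A can switch to Sports (2 → 4). Not NE.
(Originals, Bundled): Service A can switch to Licensed (-4 → 4). Not NE.
(Licensed, Licensed): Service A gets 5, best alternative 4; Service B gets 5, best alternative 4. No profitable deviation — NE.
(Licensed, Sports): Service A can switch to Originals (-1 → 0). Not NE.
(Licensed, News): Service A can switch to Originals (-5 → 2). Not NE.
(Licensed, Bundled): Service A can switch to News (4 → 5). Not NE.
(Sports, Licensed): Service A can switch to Licensed (-2 → 5). Not NE.
(Sports, News): Service A gets 4, best alternative 3; Service B gets 3, best alternative 1. No profitable deviation — NE.
(News, Bundled): Service A gets 5, best alternative 4; Service B gets 4, best alternative 3. No profitable deviation — NE.
(The remaining 9 profiles each have a profitable deviation by the same check.)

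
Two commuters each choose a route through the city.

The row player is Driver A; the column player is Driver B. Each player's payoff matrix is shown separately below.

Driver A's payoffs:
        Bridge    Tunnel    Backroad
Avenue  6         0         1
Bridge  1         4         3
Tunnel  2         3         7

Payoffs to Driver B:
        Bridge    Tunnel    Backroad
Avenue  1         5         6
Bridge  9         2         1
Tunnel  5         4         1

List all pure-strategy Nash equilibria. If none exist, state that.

Driver A against Bridge: payoffs 6, 1, 2 → best response Avenue.
Driver A against Tunnel: payoffs 0, 4, 3 → best response Bridge.
Driver A against Backroad: payoffs 1, 3, 7 → best response Tunnel.
Driver B against Avenue: payoffs 1, 5, 6 → best response Backroad.
Driver B against Bridge: payoffs 9, 2, 1 → best response Bridge.
Driver B against Tunnel: payoffs 5, 4, 1 → best response Bridge.
No profile is a mutual best response for all players.

This game has no pure Nash equilibrium.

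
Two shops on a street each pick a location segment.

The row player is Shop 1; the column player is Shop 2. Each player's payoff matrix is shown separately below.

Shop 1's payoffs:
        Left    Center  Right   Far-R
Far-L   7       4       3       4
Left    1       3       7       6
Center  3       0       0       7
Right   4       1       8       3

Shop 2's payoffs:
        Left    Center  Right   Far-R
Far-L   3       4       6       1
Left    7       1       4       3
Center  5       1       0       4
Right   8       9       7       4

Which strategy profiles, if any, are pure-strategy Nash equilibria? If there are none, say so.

Shop 1 against Left: payoffs 7, 1, 3, 4 → best response Far-L.
Shop 1 against Center: payoffs 4, 3, 0, 1 → best response Far-L.
Shop 1 against Right: payoffs 3, 7, 0, 8 → best response Right.
Shop 1 against Far-R: payoffs 4, 6, 7, 3 → best response Center.
Shop 2 against Far-L: payoffs 3, 4, 6, 1 → best response Right.
Shop 2 against Left: payoffs 7, 1, 4, 3 → best response Left.
Shop 2 against Center: payoffs 5, 1, 0, 4 → best response Left.
Shop 2 against Right: payoffs 8, 9, 7, 4 → best response Center.
No profile is a mutual best response for all players.

none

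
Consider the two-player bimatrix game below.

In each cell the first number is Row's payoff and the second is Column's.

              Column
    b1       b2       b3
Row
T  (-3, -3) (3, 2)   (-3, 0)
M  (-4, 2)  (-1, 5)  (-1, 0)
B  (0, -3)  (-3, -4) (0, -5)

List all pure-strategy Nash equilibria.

Row against b1: payoffs -3, -4, 0 → best response B.
Row against b2: payoffs 3, -1, -3 → best response T.
Row against b3: payoffs -3, -1, 0 → best response B.
Column against T: payoffs -3, 2, 0 → best response b2.
Column against M: payoffs 2, 5, 0 → best response b2.
Column against B: payoffs -3, -4, -5 → best response b1.
Mutual best responses: (T, b2); (B, b1).

The pure Nash equilibria are (T, b2) and (B, b1).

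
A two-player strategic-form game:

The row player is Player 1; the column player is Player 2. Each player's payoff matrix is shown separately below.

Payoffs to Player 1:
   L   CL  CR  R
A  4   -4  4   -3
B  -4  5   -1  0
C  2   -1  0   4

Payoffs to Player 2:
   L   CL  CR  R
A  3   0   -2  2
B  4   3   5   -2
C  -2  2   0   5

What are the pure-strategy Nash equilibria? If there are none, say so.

Check each profile: it is a Nash equilibrium iff no player can strictly gain by switching unilaterally.
(A, L): Player 1 gets 4, best alternative 2; Player 2 gets 3, best alternative 2. No profitable deviation — NE.
(A, CL): Player 1 can switch to B (-4 → 5). Not NE.
(A, CR): Player 2 can switch to L (-2 → 3). Not NE.
(A, R): Player 1 can switch to B (-3 → 0). Not NE.
(B, L): Player 1 can switch to A (-4 → 4). Not NE.
(B, CL): Player 2 can switch to L (3 → 4). Not NE.
(B, CR): Player 1 can switch to A (-1 → 4). Not NE.
(B, R): Player 1 can switch to C (0 → 4). Not NE.
(C, L): Player 1 can switch to A (2 → 4). Not NE.
(C, R): Player 1 gets 4, best alternative 0; Player 2 gets 5, best alternative 2. No profitable deviation — NE.
(The remaining 2 profiles each have a profitable deviation by the same check.)

(A, L) and (C, R)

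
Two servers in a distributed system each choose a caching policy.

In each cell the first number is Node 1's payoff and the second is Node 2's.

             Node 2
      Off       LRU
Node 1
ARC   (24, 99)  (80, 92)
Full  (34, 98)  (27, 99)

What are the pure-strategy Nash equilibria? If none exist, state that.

There is no pure-strategy Nash equilibrium.

Mark each player's best response to every combination of opponents' strategies; a profile where every player is best-responding is a pure Nash equilibrium.
Node 1 against Off: payoffs 24, 34 → best response Full.
Node 1 against LRU: payoffs 80, 27 → best response ARC.
Node 2 against ARC: payoffs 99, 92 → best response Off.
Node 2 against Full: payoffs 98, 99 → best response LRU.
No profile is a mutual best response for all players.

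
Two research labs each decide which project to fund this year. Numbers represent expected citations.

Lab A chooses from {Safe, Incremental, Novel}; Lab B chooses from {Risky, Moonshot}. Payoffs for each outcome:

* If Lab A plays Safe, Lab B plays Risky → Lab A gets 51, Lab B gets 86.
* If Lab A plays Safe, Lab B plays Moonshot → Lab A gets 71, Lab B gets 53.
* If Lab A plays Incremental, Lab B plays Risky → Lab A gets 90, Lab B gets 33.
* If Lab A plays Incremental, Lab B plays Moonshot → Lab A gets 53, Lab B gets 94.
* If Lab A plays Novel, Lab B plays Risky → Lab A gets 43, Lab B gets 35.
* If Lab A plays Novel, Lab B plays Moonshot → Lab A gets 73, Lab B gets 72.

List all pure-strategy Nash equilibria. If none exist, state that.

For each strategy profile, look for a profitable unilateral deviation.
(Safe, Risky): Lab A can switch to Incremental (51 → 90). Not NE.
(Safe, Moonshot): Lab A can switch to Novel (71 → 73). Not NE.
(Incremental, Risky): Lab B can switch to Moonshot (33 → 94). Not NE.
(Incremental, Moonshot): Lab A can switch to Safe (53 → 71). Not NE.
(Novel, Risky): Lab A can switch to Safe (43 → 51). Not NE.
(Novel, Moonshot): Lab A gets 73, best alternative 71; Lab B gets 72, best alternative 35. No profitable deviation — NE.

The unique pure-strategy Nash equilibrium is (Novel, Moonshot).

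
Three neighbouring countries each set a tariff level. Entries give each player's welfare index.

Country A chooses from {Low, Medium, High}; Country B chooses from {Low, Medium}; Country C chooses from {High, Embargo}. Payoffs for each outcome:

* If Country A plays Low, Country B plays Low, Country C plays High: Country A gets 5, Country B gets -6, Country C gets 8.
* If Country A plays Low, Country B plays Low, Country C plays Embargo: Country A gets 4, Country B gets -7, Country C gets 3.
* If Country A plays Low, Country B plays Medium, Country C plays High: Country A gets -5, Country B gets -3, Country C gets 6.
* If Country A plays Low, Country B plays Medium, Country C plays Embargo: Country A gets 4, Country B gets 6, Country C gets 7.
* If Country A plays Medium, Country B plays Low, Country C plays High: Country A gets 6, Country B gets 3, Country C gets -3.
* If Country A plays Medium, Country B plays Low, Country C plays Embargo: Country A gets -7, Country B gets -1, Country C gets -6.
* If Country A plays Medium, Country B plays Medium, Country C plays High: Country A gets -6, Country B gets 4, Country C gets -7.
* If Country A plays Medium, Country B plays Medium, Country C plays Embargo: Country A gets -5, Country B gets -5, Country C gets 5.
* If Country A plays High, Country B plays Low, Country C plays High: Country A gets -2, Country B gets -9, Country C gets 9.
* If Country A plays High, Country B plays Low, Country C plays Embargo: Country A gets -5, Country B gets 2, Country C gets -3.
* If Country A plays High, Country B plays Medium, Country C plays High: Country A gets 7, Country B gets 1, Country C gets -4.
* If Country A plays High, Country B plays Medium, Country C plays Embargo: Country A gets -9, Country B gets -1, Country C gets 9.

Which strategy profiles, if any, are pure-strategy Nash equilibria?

(Low, Low, High): Country A can switch to Medium (5 → 6). Not NE.
(Low, Low, Embargo): Country B can switch to Medium (-7 → 6). Not NE.
(Low, Medium, High): Country A can switch to High (-5 → 7). Not NE.
(Low, Medium, Embargo): Country A gets 4, best alternative -5; Country B gets 6, best alternative -7; Country C gets 7, best alternative 6. No profitable deviation — NE.
(Medium, Low, High): Country B can switch to Medium (3 → 4). Not NE.
(Medium, Low, Embargo): Country A can switch to Low (-7 → 4). Not NE.
(Medium, Medium, High): Country A can switch to Low (-6 → -5). Not NE.
(Medium, Medium, Embargo): Country A can switch to Low (-5 → 4). Not NE.
(High, Low, High): Country A can switch to Low (-2 → 5). Not NE.
(High, Low, Embargo): Country A can switch to Low (-5 → 4). Not NE.
(High, Medium, High): Country C can switch to Embargo (-4 → 9). Not NE.
(The remaining 1 profile has a profitable deviation by the same check.)

Pure NE: (Low, Medium, Embargo)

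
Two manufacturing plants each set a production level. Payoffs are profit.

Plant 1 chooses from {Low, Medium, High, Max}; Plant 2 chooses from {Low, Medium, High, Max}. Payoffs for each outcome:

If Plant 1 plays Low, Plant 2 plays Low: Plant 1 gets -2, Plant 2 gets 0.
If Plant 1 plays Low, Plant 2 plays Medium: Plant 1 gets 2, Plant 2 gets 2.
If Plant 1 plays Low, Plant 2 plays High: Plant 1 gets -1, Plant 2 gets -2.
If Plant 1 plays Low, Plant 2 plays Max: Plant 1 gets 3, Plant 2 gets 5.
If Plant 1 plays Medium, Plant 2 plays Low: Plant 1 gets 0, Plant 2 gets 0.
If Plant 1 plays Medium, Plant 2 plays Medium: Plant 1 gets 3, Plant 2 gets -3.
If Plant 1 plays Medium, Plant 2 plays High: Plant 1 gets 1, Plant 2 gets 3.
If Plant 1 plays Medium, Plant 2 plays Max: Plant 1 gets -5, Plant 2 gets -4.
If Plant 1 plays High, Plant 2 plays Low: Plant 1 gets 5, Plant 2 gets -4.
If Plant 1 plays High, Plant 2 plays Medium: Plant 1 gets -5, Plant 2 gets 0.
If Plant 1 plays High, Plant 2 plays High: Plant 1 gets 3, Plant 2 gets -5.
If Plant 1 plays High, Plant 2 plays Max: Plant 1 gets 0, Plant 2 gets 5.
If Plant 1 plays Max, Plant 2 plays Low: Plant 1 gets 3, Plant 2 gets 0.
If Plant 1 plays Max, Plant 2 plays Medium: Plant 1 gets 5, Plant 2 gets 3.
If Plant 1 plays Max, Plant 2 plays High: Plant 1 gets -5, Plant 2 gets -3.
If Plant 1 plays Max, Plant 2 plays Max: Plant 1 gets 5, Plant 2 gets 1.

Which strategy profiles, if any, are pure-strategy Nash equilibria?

The unique pure-strategy Nash equilibrium is (Max, Medium).

Plant 1 against Low: payoffs -2, 0, 5, 3 → best response High.
Plant 1 against Medium: payoffs 2, 3, -5, 5 → best response Max.
Plant 1 against High: payoffs -1, 1, 3, -5 → best response High.
Plant 1 against Max: payoffs 3, -5, 0, 5 → best response Max.
Plant 2 against Low: payoffs 0, 2, -2, 5 → best response Max.
Plant 2 against Medium: payoffs 0, -3, 3, -4 → best response High.
Plant 2 against High: payoffs -4, 0, -5, 5 → best response Max.
Plant 2 against Max: payoffs 0, 3, -3, 1 → best response Medium.
Mutual best responses: (Max, Medium).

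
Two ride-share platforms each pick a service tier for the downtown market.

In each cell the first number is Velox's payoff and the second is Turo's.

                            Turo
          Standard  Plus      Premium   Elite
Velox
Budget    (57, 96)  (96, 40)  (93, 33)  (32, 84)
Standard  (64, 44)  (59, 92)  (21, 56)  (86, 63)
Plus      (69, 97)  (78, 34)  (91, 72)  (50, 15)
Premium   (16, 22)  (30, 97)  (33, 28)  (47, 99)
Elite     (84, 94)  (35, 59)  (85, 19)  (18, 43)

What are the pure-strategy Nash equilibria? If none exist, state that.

Velox against Standard: payoffs 57, 64, 69, 16, 84 → best response Elite.
Velox against Plus: payoffs 96, 59, 78, 30, 35 → best response Budget.
Velox against Premium: payoffs 93, 21, 91, 33, 85 → best response Budget.
Velox against Elite: payoffs 32, 86, 50, 47, 18 → best response Standard.
Turo against Budget: payoffs 96, 40, 33, 84 → best response Standard.
Turo against Standard: payoffs 44, 92, 56, 63 → best response Plus.
Turo against Plus: payoffs 97, 34, 72, 15 → best response Standard.
Turo against Premium: payoffs 22, 97, 28, 99 → best response Elite.
Turo against Elite: payoffs 94, 59, 19, 43 → best response Standard.
Mutual best responses: (Elite, Standard).

The unique pure-strategy Nash equilibrium is (Elite, Standard).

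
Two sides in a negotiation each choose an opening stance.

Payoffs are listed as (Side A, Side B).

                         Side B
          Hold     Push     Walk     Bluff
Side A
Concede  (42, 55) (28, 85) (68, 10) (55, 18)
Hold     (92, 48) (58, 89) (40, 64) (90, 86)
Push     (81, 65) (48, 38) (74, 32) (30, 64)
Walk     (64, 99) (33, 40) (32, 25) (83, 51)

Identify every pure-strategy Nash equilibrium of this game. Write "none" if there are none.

For each player, find the best response to each opponent profile; mutual best responses are the pure NE.
Side A against Hold: payoffs 42, 92, 81, 64 → best response Hold.
Side A against Push: payoffs 28, 58, 48, 33 → best response Hold.
Side A against Walk: payoffs 68, 40, 74, 32 → best response Push.
Side A against Bluff: payoffs 55, 90, 30, 83 → best response Hold.
Side B against Concede: payoffs 55, 85, 10, 18 → best response Push.
Side B against Hold: payoffs 48, 89, 64, 86 → best response Push.
Side B against Push: payoffs 65, 38, 32, 64 → best response Hold.
Side B against Walk: payoffs 99, 40, 25, 51 → best response Hold.
Mutual best responses: (Hold, Push).

The unique pure-strategy Nash equilibrium is (Hold, Push).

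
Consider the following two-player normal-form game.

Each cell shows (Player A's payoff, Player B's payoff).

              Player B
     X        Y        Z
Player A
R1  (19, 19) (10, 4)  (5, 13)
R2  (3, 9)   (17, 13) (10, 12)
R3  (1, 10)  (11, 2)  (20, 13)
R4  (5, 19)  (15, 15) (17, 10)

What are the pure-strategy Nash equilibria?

Check each profile: it is a Nash equilibrium iff no player can strictly gain by switching unilaterally.
(R1, X): Player A gets 19, best alternative 5; Player B gets 19, best alternative 13. No profitable deviation — NE.
(R1, Y): Player A can switch to R2 (10 → 17). Not NE.
(R1, Z): Player A can switch to R2 (5 → 10). Not NE.
(R2, X): Player A can switch to R1 (3 → 19). Not NE.
(R2, Y): Player A gets 17, best alternative 15; Player B gets 13, best alternative 12. No profitable deviation — NE.
(R2, Z): Player A can switch to R3 (10 → 20). Not NE.
(R3, X): Player A can switch to R1 (1 → 19). Not NE.
(R3, Y): Player A can switch to R2 (11 → 17). Not NE.
(R3, Z): Player A gets 20, best alternative 17; Player B gets 13, best alternative 10. No profitable deviation — NE.
(R4, X): Player A can switch to R1 (5 → 19). Not NE.
(R4, Y): Player A can switch to R2 (15 → 17). Not NE.
(The remaining 1 profile has a profitable deviation by the same check.)

The pure Nash equilibria are (R1, X) and (R2, Y) and (R3, Z).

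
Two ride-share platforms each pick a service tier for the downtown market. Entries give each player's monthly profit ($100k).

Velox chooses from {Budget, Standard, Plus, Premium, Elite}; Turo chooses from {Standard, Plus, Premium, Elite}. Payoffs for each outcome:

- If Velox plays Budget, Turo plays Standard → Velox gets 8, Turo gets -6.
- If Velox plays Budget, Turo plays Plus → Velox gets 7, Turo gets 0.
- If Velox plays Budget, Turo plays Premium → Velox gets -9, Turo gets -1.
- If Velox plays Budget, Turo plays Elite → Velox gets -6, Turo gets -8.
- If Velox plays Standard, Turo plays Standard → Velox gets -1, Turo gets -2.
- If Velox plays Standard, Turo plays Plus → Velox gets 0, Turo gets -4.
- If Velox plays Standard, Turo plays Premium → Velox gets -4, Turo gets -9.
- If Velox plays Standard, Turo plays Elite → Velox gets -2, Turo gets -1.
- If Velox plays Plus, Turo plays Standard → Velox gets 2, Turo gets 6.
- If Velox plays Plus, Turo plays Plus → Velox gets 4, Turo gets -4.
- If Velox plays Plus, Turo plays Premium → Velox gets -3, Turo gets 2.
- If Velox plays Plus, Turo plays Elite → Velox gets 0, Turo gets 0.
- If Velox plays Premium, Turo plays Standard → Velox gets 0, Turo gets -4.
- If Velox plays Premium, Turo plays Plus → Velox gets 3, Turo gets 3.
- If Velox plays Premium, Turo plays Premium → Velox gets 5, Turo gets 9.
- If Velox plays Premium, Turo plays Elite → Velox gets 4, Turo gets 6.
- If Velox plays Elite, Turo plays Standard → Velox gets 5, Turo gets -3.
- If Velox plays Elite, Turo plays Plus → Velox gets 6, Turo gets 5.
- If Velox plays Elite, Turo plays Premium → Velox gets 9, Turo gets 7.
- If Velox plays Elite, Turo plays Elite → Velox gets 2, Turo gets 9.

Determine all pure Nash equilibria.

Velox against Standard: payoffs 8, -1, 2, 0, 5 → best response Budget.
Velox against Plus: payoffs 7, 0, 4, 3, 6 → best response Budget.
Velox against Premium: payoffs -9, -4, -3, 5, 9 → best response Elite.
Velox against Elite: payoffs -6, -2, 0, 4, 2 → best response Premium.
Turo against Budget: payoffs -6, 0, -1, -8 → best response Plus.
Turo against Standard: payoffs -2, -4, -9, -1 → best response Elite.
Turo against Plus: payoffs 6, -4, 2, 0 → best response Standard.
Turo against Premium: payoffs -4, 3, 9, 6 → best response Premium.
Turo against Elite: payoffs -3, 5, 7, 9 → best response Elite.
Mutual best responses: (Budget, Plus).

Pure NE: (Budget, Plus)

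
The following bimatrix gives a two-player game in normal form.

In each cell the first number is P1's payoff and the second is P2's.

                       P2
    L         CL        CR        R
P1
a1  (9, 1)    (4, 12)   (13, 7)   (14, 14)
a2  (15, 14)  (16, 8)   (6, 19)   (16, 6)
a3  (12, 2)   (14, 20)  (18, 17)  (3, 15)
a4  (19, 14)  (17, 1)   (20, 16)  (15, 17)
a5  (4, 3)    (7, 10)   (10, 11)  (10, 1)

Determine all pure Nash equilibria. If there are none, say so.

This game has no pure Nash equilibrium.

For each player, find the best response to each opponent profile; mutual best responses are the pure NE.
P1 against L: payoffs 9, 15, 12, 19, 4 → best response a4.
P1 against CL: payoffs 4, 16, 14, 17, 7 → best response a4.
P1 against CR: payoffs 13, 6, 18, 20, 10 → best response a4.
P1 against R: payoffs 14, 16, 3, 15, 10 → best response a2.
P2 against a1: payoffs 1, 12, 7, 14 → best response R.
P2 against a2: payoffs 14, 8, 19, 6 → best response CR.
P2 against a3: payoffs 2, 20, 17, 15 → best response CL.
P2 against a4: payoffs 14, 1, 16, 17 → best response R.
P2 against a5: payoffs 3, 10, 11, 1 → best response CR.
No profile is a mutual best response for all players.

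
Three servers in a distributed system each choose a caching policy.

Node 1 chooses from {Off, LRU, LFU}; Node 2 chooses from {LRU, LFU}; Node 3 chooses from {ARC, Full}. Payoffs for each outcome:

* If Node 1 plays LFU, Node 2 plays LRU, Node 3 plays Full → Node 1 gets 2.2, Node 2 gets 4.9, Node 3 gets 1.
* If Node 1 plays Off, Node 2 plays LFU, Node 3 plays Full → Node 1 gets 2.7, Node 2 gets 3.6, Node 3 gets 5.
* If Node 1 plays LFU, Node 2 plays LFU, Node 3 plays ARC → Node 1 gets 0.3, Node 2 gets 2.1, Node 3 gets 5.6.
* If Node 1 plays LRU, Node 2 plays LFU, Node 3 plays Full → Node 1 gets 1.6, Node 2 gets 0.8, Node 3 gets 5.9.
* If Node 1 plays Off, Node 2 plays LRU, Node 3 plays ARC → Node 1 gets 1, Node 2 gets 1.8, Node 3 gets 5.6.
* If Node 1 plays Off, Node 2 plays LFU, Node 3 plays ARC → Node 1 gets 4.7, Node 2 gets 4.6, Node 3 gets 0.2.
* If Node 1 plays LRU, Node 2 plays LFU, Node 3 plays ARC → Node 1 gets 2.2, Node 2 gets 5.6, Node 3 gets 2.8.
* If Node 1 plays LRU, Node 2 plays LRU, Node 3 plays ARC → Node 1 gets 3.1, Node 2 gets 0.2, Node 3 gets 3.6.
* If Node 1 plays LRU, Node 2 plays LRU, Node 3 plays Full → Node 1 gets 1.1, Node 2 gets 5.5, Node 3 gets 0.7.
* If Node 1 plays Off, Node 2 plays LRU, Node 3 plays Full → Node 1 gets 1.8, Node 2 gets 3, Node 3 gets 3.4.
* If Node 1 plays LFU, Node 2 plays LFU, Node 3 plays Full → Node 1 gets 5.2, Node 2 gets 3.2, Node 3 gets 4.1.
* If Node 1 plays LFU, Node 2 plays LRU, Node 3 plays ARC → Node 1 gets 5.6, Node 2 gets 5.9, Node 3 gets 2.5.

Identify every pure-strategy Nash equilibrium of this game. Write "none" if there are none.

(LFU, LRU, ARC)

Node 1 against (LRU, ARC): payoffs 1, 3.1, 5.6 → best response LFU.
Node 1 against (LRU, Full): payoffs 1.8, 1.1, 2.2 → best response LFU.
Node 1 against (LFU, ARC): payoffs 4.7, 2.2, 0.3 → best response Off.
Node 1 against (LFU, Full): payoffs 2.7, 1.6, 5.2 → best response LFU.
Node 2 against (Off, ARC): payoffs 1.8, 4.6 → best response LFU.
Node 2 against (Off, Full): payoffs 3, 3.6 → best response LFU.
Node 2 against (LRU, ARC): payoffs 0.2, 5.6 → best response LFU.
Node 2 against (LRU, Full): payoffs 5.5, 0.8 → best response LRU.
Node 2 against (LFU, ARC): payoffs 5.9, 2.1 → best response LRU.
Node 2 against (LFU, Full): payoffs 4.9, 3.2 → best response LRU.
Node 3 against (Off, LRU): payoffs 5.6, 3.4 → best response ARC.
Node 3 against (Off, LFU): payoffs 0.2, 5 → best response Full.
Node 3 against (LRU, LRU): payoffs 3.6, 0.7 → best response ARC.
Node 3 against (LRU, LFU): payoffs 2.8, 5.9 → best response Full.
Node 3 against (LFU, LRU): payoffs 2.5, 1 → best response ARC.
Node 3 against (LFU, LFU): payoffs 5.6, 4.1 → best response ARC.
Mutual best responses: (LFU, LRU, ARC).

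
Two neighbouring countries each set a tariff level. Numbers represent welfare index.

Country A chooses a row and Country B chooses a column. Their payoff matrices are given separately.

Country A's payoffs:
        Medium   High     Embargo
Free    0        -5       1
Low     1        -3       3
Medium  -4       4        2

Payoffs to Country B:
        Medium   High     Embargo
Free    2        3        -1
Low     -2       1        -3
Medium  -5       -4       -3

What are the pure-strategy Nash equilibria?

For each player, find the best response to each opponent profile; mutual best responses are the pure NE.
Country A against Medium: payoffs 0, 1, -4 → best response Low.
Country A against High: payoffs -5, -3, 4 → best response Medium.
Country A against Embargo: payoffs 1, 3, 2 → best response Low.
Country B against Free: payoffs 2, 3, -1 → best response High.
Country B against Low: payoffs -2, 1, -3 → best response High.
Country B against Medium: payoffs -5, -4, -3 → best response Embargo.
No profile is a mutual best response for all players.

No pure-strategy Nash equilibrium.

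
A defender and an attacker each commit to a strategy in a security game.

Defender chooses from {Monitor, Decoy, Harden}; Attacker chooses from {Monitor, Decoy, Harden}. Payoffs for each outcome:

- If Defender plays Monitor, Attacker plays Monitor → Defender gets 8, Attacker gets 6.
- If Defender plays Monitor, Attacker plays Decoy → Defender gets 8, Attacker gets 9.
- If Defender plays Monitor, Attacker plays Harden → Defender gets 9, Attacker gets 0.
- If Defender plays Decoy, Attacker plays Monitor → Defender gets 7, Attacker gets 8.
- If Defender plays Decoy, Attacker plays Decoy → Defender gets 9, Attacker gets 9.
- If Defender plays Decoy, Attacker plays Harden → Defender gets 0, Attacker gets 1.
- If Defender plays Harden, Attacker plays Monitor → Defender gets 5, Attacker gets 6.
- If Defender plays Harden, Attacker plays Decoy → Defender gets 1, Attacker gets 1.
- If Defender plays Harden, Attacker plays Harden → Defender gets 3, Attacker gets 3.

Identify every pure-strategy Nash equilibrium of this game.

(Decoy, Decoy)

(Monitor, Monitor): Attacker can switch to Decoy (6 → 9). Not NE.
(Monitor, Decoy): Defender can switch to Decoy (8 → 9). Not NE.
(Monitor, Harden): Attacker can switch to Monitor (0 → 6). Not NE.
(Decoy, Monitor): Defender can switch to Monitor (7 → 8). Not NE.
(Decoy, Decoy): Defender gets 9, best alternative 8; Attacker gets 9, best alternative 8. No profitable deviation — NE.
(Decoy, Harden): Defender can switch to Monitor (0 → 9). Not NE.
(Harden, Monitor): Defender can switch to Monitor (5 → 8). Not NE.
(The remaining 2 profiles each have a profitable deviation by the same check.)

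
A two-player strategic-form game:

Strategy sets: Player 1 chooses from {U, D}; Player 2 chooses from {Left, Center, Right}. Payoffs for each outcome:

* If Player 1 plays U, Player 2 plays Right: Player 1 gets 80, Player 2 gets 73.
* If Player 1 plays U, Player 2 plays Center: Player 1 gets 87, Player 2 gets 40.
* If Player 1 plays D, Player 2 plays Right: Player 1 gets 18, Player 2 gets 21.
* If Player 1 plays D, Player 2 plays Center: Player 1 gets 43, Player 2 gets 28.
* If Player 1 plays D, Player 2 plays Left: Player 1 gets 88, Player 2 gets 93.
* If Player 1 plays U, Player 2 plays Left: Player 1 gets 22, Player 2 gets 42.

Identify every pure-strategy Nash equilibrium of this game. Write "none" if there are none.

The pure Nash equilibria are (U, Right) and (D, Left).

Mark each player's best response to every combination of opponents' strategies; a profile where every player is best-responding is a pure Nash equilibrium.
Player 1 against Left: payoffs 22, 88 → best response D.
Player 1 against Center: payoffs 87, 43 → best response U.
Player 1 against Right: payoffs 80, 18 → best response U.
Player 2 against U: payoffs 42, 40, 73 → best response Right.
Player 2 against D: payoffs 93, 28, 21 → best response Left.
Mutual best responses: (U, Right); (D, Left).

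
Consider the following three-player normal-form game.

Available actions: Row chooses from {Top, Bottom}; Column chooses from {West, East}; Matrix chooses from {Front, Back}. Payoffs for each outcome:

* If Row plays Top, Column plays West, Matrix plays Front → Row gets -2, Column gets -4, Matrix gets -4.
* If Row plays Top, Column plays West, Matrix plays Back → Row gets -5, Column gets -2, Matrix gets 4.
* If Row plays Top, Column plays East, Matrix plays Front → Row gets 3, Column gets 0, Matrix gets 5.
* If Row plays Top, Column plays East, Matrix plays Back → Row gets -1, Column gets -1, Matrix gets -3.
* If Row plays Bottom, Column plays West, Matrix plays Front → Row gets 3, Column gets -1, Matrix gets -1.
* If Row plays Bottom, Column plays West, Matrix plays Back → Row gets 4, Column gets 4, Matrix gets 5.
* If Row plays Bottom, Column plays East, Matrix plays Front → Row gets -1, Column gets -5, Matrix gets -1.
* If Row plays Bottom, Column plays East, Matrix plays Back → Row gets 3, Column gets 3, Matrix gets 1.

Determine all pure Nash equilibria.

Row against (West, Front): payoffs -2, 3 → best response Bottom.
Row against (West, Back): payoffs -5, 4 → best response Bottom.
Row against (East, Front): payoffs 3, -1 → best response Top.
Row against (East, Back): payoffs -1, 3 → best response Bottom.
Column against (Top, Front): payoffs -4, 0 → best response East.
Column against (Top, Back): payoffs -2, -1 → best response East.
Column against (Bottom, Front): payoffs -1, -5 → best response West.
Column against (Bottom, Back): payoffs 4, 3 → best response West.
Matrix against (Top, West): payoffs -4, 4 → best response Back.
Matrix against (Top, East): payoffs 5, -3 → best response Front.
Matrix against (Bottom, West): payoffs -1, 5 → best response Back.
Matrix against (Bottom, East): payoffs -1, 1 → best response Back.
Mutual best responses: (Top, East, Front); (Bottom, West, Back).

The pure Nash equilibria are (Top, East, Front), (Bottom, West, Back).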